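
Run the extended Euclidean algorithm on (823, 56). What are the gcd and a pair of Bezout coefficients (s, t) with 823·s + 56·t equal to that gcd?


Euclidean algorithm on (823, 56) — divide until remainder is 0:
  823 = 14 · 56 + 39
  56 = 1 · 39 + 17
  39 = 2 · 17 + 5
  17 = 3 · 5 + 2
  5 = 2 · 2 + 1
  2 = 2 · 1 + 0
gcd(823, 56) = 1.
Track Bezout coefficients alongside the remainders: start with r₀ = 823 = a·1 + b·0 (s = 1, t = 0) and r₁ = 56 = a·0 + b·1 (s = 0, t = 1); each new remainder r_{k+1} = r_{k-1} − q_k·r_k inherits s_{k+1} = s_{k-1} − q_k·s_k, t_{k+1} = t_{k-1} − q_k·t_k, so r_k = a·s_k + b·t_k at every step:
  q = 14: r = 39, s = 1 − 14·0 = 1, t = 0 − 14·1 = -14  (check: 823·1 + 56·(-14) = 39)
  q = 1: r = 17, s = 0 − 1·1 = -1, t = 1 − 1·(-14) = 15  (check: 823·(-1) + 56·15 = 17)
  q = 2: r = 5, s = 1 − 2·(-1) = 3, t = -14 − 2·15 = -44  (check: 823·3 + 56·(-44) = 5)
  q = 3: r = 2, s = -1 − 3·3 = -10, t = 15 − 3·(-44) = 147  (check: 823·(-10) + 56·147 = 2)
  q = 2: r = 1, s = 3 − 2·(-10) = 23, t = -44 − 2·147 = -338  (check: 823·23 + 56·(-338) = 1)
The row with r = 1 (the gcd) gives the Bezout coefficients s = 23, t = -338.
Result: 823 · (23) + 56 · (-338) = 1.

gcd(823, 56) = 1; s = 23, t = -338 (check: 823·23 + 56·(-338) = 1).


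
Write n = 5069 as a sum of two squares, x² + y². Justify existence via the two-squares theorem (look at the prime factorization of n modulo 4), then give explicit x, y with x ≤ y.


Step 1: Factor n = 5069 = 37 · 137.
Step 2: Check the mod-4 condition on each prime factor: 37 ≡ 1 (mod 4), exponent 1; 137 ≡ 1 (mod 4), exponent 1.
All primes ≡ 3 (mod 4) appear to even exponent (or don't appear), so by the two-squares theorem n IS expressible as a sum of two squares.
Step 3: Build a representation. Here n = 37 · 137 is a product of primes ≡ 1 (mod 4). Each prime p ≡ 1 (mod 4) is itself a sum of two squares; find a² by testing p − a² for a perfect square:
  37: 37 − 1² = 36 = 6² ⇒ 37 = 1² + 6².
  137: 137 − 1² = 136, 137 − 2² = 133, 137 − 3² = 128, 137 − 4² = 121 = 11² ⇒ 137 = 4² + 11².
  Combine using the Brahmagupta–Fibonacci identity (a² + b²)(c² + d²) = (ac − bd)² + (ad + bc)² = (ac + bd)² + (ad − bc)²:
  37 · 137 = 5069: from (1² + 6²)(4² + 11²), take (1·4 − 6·11, 1·11 + 6·4) = (4 − 66, 11 + 24) = (-62, 35); dropping signs (only squares matter) gives (62, 35); check 62² + 35² = 3844 + 1225 = 5069 ✓.
Step 4: Order so x ≤ y and verify: 35² + 62² = 1225 + 3844 = 5069 = n. ✓

n = 5069 = 35² + 62² (one valid representation with x ≤ y).


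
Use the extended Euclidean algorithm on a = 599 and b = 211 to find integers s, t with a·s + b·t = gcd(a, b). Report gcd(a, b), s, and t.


Euclidean algorithm on (599, 211) — divide until remainder is 0:
  599 = 2 · 211 + 177
  211 = 1 · 177 + 34
  177 = 5 · 34 + 7
  34 = 4 · 7 + 6
  7 = 1 · 6 + 1
  6 = 6 · 1 + 0
gcd(599, 211) = 1.
Track Bezout coefficients alongside the remainders: start with r₀ = 599 = a·1 + b·0 (s = 1, t = 0) and r₁ = 211 = a·0 + b·1 (s = 0, t = 1); each new remainder r_{k+1} = r_{k-1} − q_k·r_k inherits s_{k+1} = s_{k-1} − q_k·s_k, t_{k+1} = t_{k-1} − q_k·t_k, so r_k = a·s_k + b·t_k at every step:
  q = 2: r = 177, s = 1 − 2·0 = 1, t = 0 − 2·1 = -2  (check: 599·1 + 211·(-2) = 177)
  q = 1: r = 34, s = 0 − 1·1 = -1, t = 1 − 1·(-2) = 3  (check: 599·(-1) + 211·3 = 34)
  q = 5: r = 7, s = 1 − 5·(-1) = 6, t = -2 − 5·3 = -17  (check: 599·6 + 211·(-17) = 7)
  q = 4: r = 6, s = -1 − 4·6 = -25, t = 3 − 4·(-17) = 71  (check: 599·(-25) + 211·71 = 6)
  q = 1: r = 1, s = 6 − 1·(-25) = 31, t = -17 − 1·71 = -88  (check: 599·31 + 211·(-88) = 1)
The row with r = 1 (the gcd) gives the Bezout coefficients s = 31, t = -88.
Result: 599 · (31) + 211 · (-88) = 1.

gcd(599, 211) = 1; s = 31, t = -88 (check: 599·31 + 211·(-88) = 1).


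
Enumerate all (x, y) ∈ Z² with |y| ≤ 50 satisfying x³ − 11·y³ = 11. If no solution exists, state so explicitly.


The equation is x³ - 11y³ = 11. For fixed y, x³ = 11·y³ + 11, so a solution requires the RHS to be a perfect cube.
Strategy: iterate y from -50 to 50, compute RHS = 11·y³ + 11, and check whether it is a (positive or negative) perfect cube.
Check small values of y:
  y = 0: RHS = 11 is not a perfect cube.
  y = 1: RHS = 22 is not a perfect cube.
  y = -1: RHS = 0 = (0)³ ⇒ x = 0 works.
  y = 2: RHS = 99 is not a perfect cube.
  y = -2: RHS = -77 is not a perfect cube.
  y = 3: RHS = 308 is not a perfect cube.
  y = -3: RHS = -286 is not a perfect cube.
Continuing the search up to |y| = 50 finds no further solutions beyond those listed.
Collected solutions: (0, -1).

Solutions (with |y| ≤ 50): (0, -1).


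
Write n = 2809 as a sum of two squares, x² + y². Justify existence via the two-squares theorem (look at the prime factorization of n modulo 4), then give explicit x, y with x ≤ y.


Step 1: Factor n = 2809 = 53^2.
Step 2: Check the mod-4 condition on each prime factor: 53 ≡ 1 (mod 4), exponent 2.
All primes ≡ 3 (mod 4) appear to even exponent (or don't appear), so by the two-squares theorem n IS expressible as a sum of two squares.
Step 3: Build a representation. Here n = 53 · 53 is a product of primes ≡ 1 (mod 4). Each prime p ≡ 1 (mod 4) is itself a sum of two squares; find a² by testing p − a² for a perfect square:
  53: 53 − 1² = 52, 53 − 2² = 49 = 7² ⇒ 53 = 2² + 7².
  Combine using the Brahmagupta–Fibonacci identity (a² + b²)(c² + d²) = (ac − bd)² + (ad + bc)² = (ac + bd)² + (ad − bc)²:
  53 · 53 = 2809: from (2² + 7²)(2² + 7²), take (2·2 − 7·7, 2·7 + 7·2) = (4 − 49, 14 + 14) = (-45, 28); dropping signs (only squares matter) gives (45, 28); check 45² + 28² = 2025 + 784 = 2809 ✓.
Step 4: Order so x ≤ y and verify: 28² + 45² = 784 + 2025 = 2809 = n. ✓

n = 2809 = 28² + 45² (one valid representation with x ≤ y).


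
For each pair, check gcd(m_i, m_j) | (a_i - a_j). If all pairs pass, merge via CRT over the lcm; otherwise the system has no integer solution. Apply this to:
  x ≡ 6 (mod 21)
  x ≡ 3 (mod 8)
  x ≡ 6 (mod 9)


Moduli 21, 8, 9 are not pairwise coprime, so CRT works modulo lcm(m_i) when all pairwise compatibility conditions hold.
Pairwise compatibility: gcd(m_i, m_j) must divide a_i - a_j for every pair.
Merge one congruence at a time:
  Start: x ≡ 6 (mod 21).
  Combine with x ≡ 3 (mod 8): gcd(21, 8) = 1; 3 - 6 = -3, which IS divisible by 1, so compatible.
    Write x = 6 + 21·t and substitute into x ≡ 3 (mod 8): 21·t ≡ 3 − 6 = -3 (mod 8).
    Reduce coefficients mod 8: 5·t ≡ 5 (mod 8).
    The inverse of 5 mod 8 is 5 (since 5·5 = 25 = 3·8 + 1), so t ≡ 5·5 = 25 ≡ 1 (mod 8).
    Then x = 6 + 21·1 = 27, valid modulo lcm(21, 8) = 168: x ≡ 27 (mod 168).
  Combine with x ≡ 6 (mod 9): gcd(168, 9) = 3; 6 - 27 = -21, which IS divisible by 3, so compatible.
    Write x = 27 + 168·t and substitute into x ≡ 6 (mod 9): 168·t ≡ 6 − 27 = -21 (mod 9).
    Divide the congruence (and modulus) by g = 3: 56·t ≡ -7 (mod 3).
    Reduce coefficients mod 3: 2·t ≡ 2 (mod 3).
    The inverse of 2 mod 3 is 2 (since 2·2 = 4 = 1·3 + 1), so t ≡ 2·2 = 4 ≡ 1 (mod 3).
    Then x = 27 + 168·1 = 195, valid modulo lcm(168, 9) = 504: x ≡ 195 (mod 504).
Verify: 195 mod 21 = 6, 195 mod 8 = 3, 195 mod 9 = 6.

x ≡ 195 (mod 504).


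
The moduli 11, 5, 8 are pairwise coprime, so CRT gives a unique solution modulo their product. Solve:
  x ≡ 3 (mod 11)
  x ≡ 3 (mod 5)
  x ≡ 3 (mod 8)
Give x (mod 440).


Moduli 11, 5, 8 are pairwise coprime; by CRT there is a unique solution modulo M = 11 · 5 · 8 = 440.
Solve pairwise, accumulating the modulus:
  Start with x ≡ 3 (mod 11).
  Combine with x ≡ 3 (mod 5): since gcd(11, 5) = 1, we get a unique residue mod 55.
    Write x = 3 + 11·t and substitute into x ≡ 3 (mod 5): 11·t ≡ 3 − 3 = 0 (mod 5).
    Reduce coefficients mod 5: 1·t ≡ 0 (mod 5).
    So t ≡ 0 (mod 5).
    Then x = 3 + 11·0 = 3, valid modulo lcm(11, 5) = 55: x ≡ 3 (mod 55).
  Combine with x ≡ 3 (mod 8): since gcd(55, 8) = 1, we get a unique residue mod 440.
    Write x = 3 + 55·t and substitute into x ≡ 3 (mod 8): 55·t ≡ 3 − 3 = 0 (mod 8).
    Reduce coefficients mod 8: 7·t ≡ 0 (mod 8).
    The inverse of 7 mod 8 is 7 (since 7·7 = 49 = 6·8 + 1), so t ≡ 7·0 = 0 ≡ 0 (mod 8).
    Then x = 3 + 55·0 = 3, valid modulo lcm(55, 8) = 440: x ≡ 3 (mod 440).
Verify: 3 mod 11 = 3 ✓, 3 mod 5 = 3 ✓, 3 mod 8 = 3 ✓.

x ≡ 3 (mod 440).


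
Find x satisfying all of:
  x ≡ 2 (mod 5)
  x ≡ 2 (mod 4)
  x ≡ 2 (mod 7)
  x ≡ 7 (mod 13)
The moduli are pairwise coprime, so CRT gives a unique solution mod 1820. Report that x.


Product of moduli M = 5 · 4 · 7 · 13 = 1820.
Merge one congruence at a time:
  Start: x ≡ 2 (mod 5).
  Combine with x ≡ 2 (mod 4); new modulus lcm = 20.
    Write x = 2 + 5·t and substitute into x ≡ 2 (mod 4): 5·t ≡ 2 − 2 = 0 (mod 4).
    Reduce coefficients mod 4: 1·t ≡ 0 (mod 4).
    So t ≡ 0 (mod 4).
    Then x = 2 + 5·0 = 2, valid modulo lcm(5, 4) = 20: x ≡ 2 (mod 20).
  Combine with x ≡ 2 (mod 7); new modulus lcm = 140.
    Write x = 2 + 20·t and substitute into x ≡ 2 (mod 7): 20·t ≡ 2 − 2 = 0 (mod 7).
    Reduce coefficients mod 7: 6·t ≡ 0 (mod 7).
    The inverse of 6 mod 7 is 6 (since 6·6 = 36 = 5·7 + 1), so t ≡ 6·0 = 0 ≡ 0 (mod 7).
    Then x = 2 + 20·0 = 2, valid modulo lcm(20, 7) = 140: x ≡ 2 (mod 140).
  Combine with x ≡ 7 (mod 13); new modulus lcm = 1820.
    Write x = 2 + 140·t and substitute into x ≡ 7 (mod 13): 140·t ≡ 7 − 2 = 5 (mod 13).
    Reduce coefficients mod 13: 10·t ≡ 5 (mod 13).
    The inverse of 10 mod 13 is 4 (since 10·4 = 40 = 3·13 + 1), so t ≡ 4·5 = 20 ≡ 7 (mod 13).
    Then x = 2 + 140·7 = 982, valid modulo lcm(140, 13) = 1820: x ≡ 982 (mod 1820).
Verify against each original: 982 mod 5 = 2, 982 mod 4 = 2, 982 mod 7 = 2, 982 mod 13 = 7.

x ≡ 982 (mod 1820).


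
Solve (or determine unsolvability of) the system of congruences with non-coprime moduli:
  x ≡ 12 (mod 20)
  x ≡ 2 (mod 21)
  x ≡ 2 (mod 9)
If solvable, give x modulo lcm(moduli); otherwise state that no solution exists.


Moduli 20, 21, 9 are not pairwise coprime, so CRT works modulo lcm(m_i) when all pairwise compatibility conditions hold.
Pairwise compatibility: gcd(m_i, m_j) must divide a_i - a_j for every pair.
Merge one congruence at a time:
  Start: x ≡ 12 (mod 20).
  Combine with x ≡ 2 (mod 21): gcd(20, 21) = 1; 2 - 12 = -10, which IS divisible by 1, so compatible.
    Write x = 12 + 20·t and substitute into x ≡ 2 (mod 21): 20·t ≡ 2 − 12 = -10 (mod 21).
    Reduce coefficients mod 21: 20·t ≡ 11 (mod 21).
    The inverse of 20 mod 21 is 20 (since 20·20 = 400 = 19·21 + 1), so t ≡ 20·11 = 220 ≡ 10 (mod 21).
    Then x = 12 + 20·10 = 212, valid modulo lcm(20, 21) = 420: x ≡ 212 (mod 420).
  Combine with x ≡ 2 (mod 9): gcd(420, 9) = 3; 2 - 212 = -210, which IS divisible by 3, so compatible.
    Write x = 212 + 420·t and substitute into x ≡ 2 (mod 9): 420·t ≡ 2 − 212 = -210 (mod 9).
    Divide the congruence (and modulus) by g = 3: 140·t ≡ -70 (mod 3).
    Reduce coefficients mod 3: 2·t ≡ 2 (mod 3).
    The inverse of 2 mod 3 is 2 (since 2·2 = 4 = 1·3 + 1), so t ≡ 2·2 = 4 ≡ 1 (mod 3).
    Then x = 212 + 420·1 = 632, valid modulo lcm(420, 9) = 1260: x ≡ 632 (mod 1260).
Verify: 632 mod 20 = 12, 632 mod 21 = 2, 632 mod 9 = 2.

x ≡ 632 (mod 1260).


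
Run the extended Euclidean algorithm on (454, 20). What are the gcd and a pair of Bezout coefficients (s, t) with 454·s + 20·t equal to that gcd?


Euclidean algorithm on (454, 20) — divide until remainder is 0:
  454 = 22 · 20 + 14
  20 = 1 · 14 + 6
  14 = 2 · 6 + 2
  6 = 3 · 2 + 0
gcd(454, 20) = 2.
Track Bezout coefficients alongside the remainders: start with r₀ = 454 = a·1 + b·0 (s = 1, t = 0) and r₁ = 20 = a·0 + b·1 (s = 0, t = 1); each new remainder r_{k+1} = r_{k-1} − q_k·r_k inherits s_{k+1} = s_{k-1} − q_k·s_k, t_{k+1} = t_{k-1} − q_k·t_k, so r_k = a·s_k + b·t_k at every step:
  q = 22: r = 14, s = 1 − 22·0 = 1, t = 0 − 22·1 = -22  (check: 454·1 + 20·(-22) = 14)
  q = 1: r = 6, s = 0 − 1·1 = -1, t = 1 − 1·(-22) = 23  (check: 454·(-1) + 20·23 = 6)
  q = 2: r = 2, s = 1 − 2·(-1) = 3, t = -22 − 2·23 = -68  (check: 454·3 + 20·(-68) = 2)
The row with r = 2 (the gcd) gives the Bezout coefficients s = 3, t = -68.
Result: 454 · (3) + 20 · (-68) = 2.

gcd(454, 20) = 2; s = 3, t = -68 (check: 454·3 + 20·(-68) = 2).


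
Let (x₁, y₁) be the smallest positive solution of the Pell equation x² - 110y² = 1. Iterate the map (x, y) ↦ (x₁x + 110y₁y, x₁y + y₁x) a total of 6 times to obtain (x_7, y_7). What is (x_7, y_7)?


Step 1: Find the fundamental solution (x₁, y₁) of x² - 110y² = 1.
  Expand √110 as a continued fraction. a₀ = ⌊√110⌋ = 10; iterate m_{k+1} = d_k·a_k − m_k, d_{k+1} = (110 − m_{k+1}²)/d_k, a_{k+1} = ⌊(a₀ + m_{k+1})/d_{k+1}⌋ (starting m₀ = 0, d₀ = 1), with convergents p_k = a_k·p_{k-1} + p_{k-2}, q_k = a_k·q_{k-1} + q_{k-2} (p₋₁ = 1, q₋₁ = 0):
  k = 0: a₀ = 10; p₀/q₀ = 10/1; p₀² − 110·q₀² = 100 − 110 = -10.
  k = 1: m = 10, d = 10, a = ⌊(10 + 10)/10⌋ = 2; p/q = (2·10 + 1)/(2·1 + 0) = 21/2; p² − 110·q² = 441 − 440 = 1.
  The first convergent with p² − 110·q² = 1 gives the fundamental solution (x₁, y₁) = (21, 2).
Step 2: Apply the recurrence (x_{n+1}, y_{n+1}) = (x₁x_n + 110y₁y_n, x₁y_n + y₁x_n) repeatedly.
  From (x_1, y_1) = (21, 2): x_2 = 21·21 + 110·2·2 = 881; y_2 = 21·2 + 2·21 = 84.
  From (x_2, y_2) = (881, 84): x_3 = 21·881 + 110·2·84 = 36981; y_3 = 21·84 + 2·881 = 3526.
  From (x_3, y_3) = (36981, 3526): x_4 = 21·36981 + 110·2·3526 = 1552321; y_4 = 21·3526 + 2·36981 = 148008.
  From (x_4, y_4) = (1552321, 148008): x_5 = 21·1552321 + 110·2·148008 = 65160501; y_5 = 21·148008 + 2·1552321 = 6212810.
  From (x_5, y_5) = (65160501, 6212810): x_6 = 21·65160501 + 110·2·6212810 = 2735188721; y_6 = 21·6212810 + 2·65160501 = 260790012.
  From (x_6, y_6) = (2735188721, 260790012): x_7 = 21·2735188721 + 110·2·260790012 = 114812765781; y_7 = 21·260790012 + 2·2735188721 = 10946967694.
Step 3: Verify x_7² - 110·y_7² = 13181971186282764539961 - 13181971186282764539960 = 1 (should be 1). ✓

(x_1, y_1) = (21, 2); (x_7, y_7) = (114812765781, 10946967694).


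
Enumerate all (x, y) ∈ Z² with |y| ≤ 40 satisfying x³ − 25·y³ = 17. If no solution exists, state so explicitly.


The equation is x³ - 25y³ = 17. For fixed y, x³ = 25·y³ + 17, so a solution requires the RHS to be a perfect cube.
Strategy: iterate y from -40 to 40, compute RHS = 25·y³ + 17, and check whether it is a (positive or negative) perfect cube.
Check small values of y:
  y = 0: RHS = 17 is not a perfect cube.
  y = 1: RHS = 42 is not a perfect cube.
  y = -1: RHS = -8 = (-2)³ ⇒ x = -2 works.
  y = 2: RHS = 217 is not a perfect cube.
  y = -2: RHS = -183 is not a perfect cube.
  y = 3: RHS = 692 is not a perfect cube.
  y = -3: RHS = -658 is not a perfect cube.
Continuing the search up to |y| = 40 finds no further solutions beyond those listed.
Collected solutions: (-2, -1).

Solutions (with |y| ≤ 40): (-2, -1).


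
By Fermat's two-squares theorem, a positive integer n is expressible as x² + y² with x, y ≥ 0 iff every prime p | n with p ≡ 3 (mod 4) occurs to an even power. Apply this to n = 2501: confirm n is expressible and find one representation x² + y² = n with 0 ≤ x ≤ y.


Step 1: Factor n = 2501 = 41 · 61.
Step 2: Check the mod-4 condition on each prime factor: 41 ≡ 1 (mod 4), exponent 1; 61 ≡ 1 (mod 4), exponent 1.
All primes ≡ 3 (mod 4) appear to even exponent (or don't appear), so by the two-squares theorem n IS expressible as a sum of two squares.
Step 3: Build a representation. Here n = 41 · 61 is a product of primes ≡ 1 (mod 4). Each prime p ≡ 1 (mod 4) is itself a sum of two squares; find a² by testing p − a² for a perfect square:
  41: 41 − 1² = 40, 41 − 2² = 37, 41 − 3² = 32, 41 − 4² = 25 = 5² ⇒ 41 = 4² + 5².
  61: 61 − 1² = 60, 61 − 2² = 57, 61 − 3² = 52, 61 − 4² = 45, 61 − 5² = 36 = 6² ⇒ 61 = 5² + 6².
  Combine using the Brahmagupta–Fibonacci identity (a² + b²)(c² + d²) = (ac − bd)² + (ad + bc)² = (ac + bd)² + (ad − bc)²:
  41 · 61 = 2501: from (4² + 5²)(5² + 6²), take (4·5 − 5·6, 4·6 + 5·5) = (20 − 30, 24 + 25) = (-10, 49); dropping signs (only squares matter) gives (10, 49); check 10² + 49² = 100 + 2401 = 2501 ✓.
Step 4: Order so x ≤ y and verify: 10² + 49² = 100 + 2401 = 2501 = n. ✓

n = 2501 = 10² + 49² (one valid representation with x ≤ y).


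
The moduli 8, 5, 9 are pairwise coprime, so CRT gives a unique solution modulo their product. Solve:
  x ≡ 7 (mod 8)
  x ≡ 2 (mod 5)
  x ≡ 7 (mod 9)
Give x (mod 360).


Moduli 8, 5, 9 are pairwise coprime; by CRT there is a unique solution modulo M = 8 · 5 · 9 = 360.
Solve pairwise, accumulating the modulus:
  Start with x ≡ 7 (mod 8).
  Combine with x ≡ 2 (mod 5): since gcd(8, 5) = 1, we get a unique residue mod 40.
    Write x = 7 + 8·t and substitute into x ≡ 2 (mod 5): 8·t ≡ 2 − 7 = -5 (mod 5).
    Reduce coefficients mod 5: 3·t ≡ 0 (mod 5).
    The inverse of 3 mod 5 is 2 (since 3·2 = 6 = 1·5 + 1), so t ≡ 2·0 = 0 ≡ 0 (mod 5).
    Then x = 7 + 8·0 = 7, valid modulo lcm(8, 5) = 40: x ≡ 7 (mod 40).
  Combine with x ≡ 7 (mod 9): since gcd(40, 9) = 1, we get a unique residue mod 360.
    Write x = 7 + 40·t and substitute into x ≡ 7 (mod 9): 40·t ≡ 7 − 7 = 0 (mod 9).
    Reduce coefficients mod 9: 4·t ≡ 0 (mod 9).
    The inverse of 4 mod 9 is 7 (since 4·7 = 28 = 3·9 + 1), so t ≡ 7·0 = 0 ≡ 0 (mod 9).
    Then x = 7 + 40·0 = 7, valid modulo lcm(40, 9) = 360: x ≡ 7 (mod 360).
Verify: 7 mod 8 = 7 ✓, 7 mod 5 = 2 ✓, 7 mod 9 = 7 ✓.

x ≡ 7 (mod 360).


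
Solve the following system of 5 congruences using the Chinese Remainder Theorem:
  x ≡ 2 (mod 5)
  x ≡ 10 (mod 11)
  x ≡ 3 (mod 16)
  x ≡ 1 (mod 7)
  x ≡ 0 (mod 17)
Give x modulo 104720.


Product of moduli M = 5 · 11 · 16 · 7 · 17 = 104720.
Merge one congruence at a time:
  Start: x ≡ 2 (mod 5).
  Combine with x ≡ 10 (mod 11); new modulus lcm = 55.
    Write x = 2 + 5·t and substitute into x ≡ 10 (mod 11): 5·t ≡ 10 − 2 = 8 (mod 11).
    The inverse of 5 mod 11 is 9 (since 5·9 = 45 = 4·11 + 1), so t ≡ 9·8 = 72 ≡ 6 (mod 11).
    Then x = 2 + 5·6 = 32, valid modulo lcm(5, 11) = 55: x ≡ 32 (mod 55).
  Combine with x ≡ 3 (mod 16); new modulus lcm = 880.
    Write x = 32 + 55·t and substitute into x ≡ 3 (mod 16): 55·t ≡ 3 − 32 = -29 (mod 16).
    Reduce coefficients mod 16: 7·t ≡ 3 (mod 16).
    The inverse of 7 mod 16 is 7 (since 7·7 = 49 = 3·16 + 1), so t ≡ 7·3 = 21 ≡ 5 (mod 16).
    Then x = 32 + 55·5 = 307, valid modulo lcm(55, 16) = 880: x ≡ 307 (mod 880).
  Combine with x ≡ 1 (mod 7); new modulus lcm = 6160.
    Write x = 307 + 880·t and substitute into x ≡ 1 (mod 7): 880·t ≡ 1 − 307 = -306 (mod 7).
    Reduce coefficients mod 7: 5·t ≡ 2 (mod 7).
    The inverse of 5 mod 7 is 3 (since 5·3 = 15 = 2·7 + 1), so t ≡ 3·2 = 6 ≡ 6 (mod 7).
    Then x = 307 + 880·6 = 5587, valid modulo lcm(880, 7) = 6160: x ≡ 5587 (mod 6160).
  Combine with x ≡ 0 (mod 17); new modulus lcm = 104720.
    Write x = 5587 + 6160·t and substitute into x ≡ 0 (mod 17): 6160·t ≡ 0 − 5587 = -5587 (mod 17).
    Reduce coefficients mod 17: 6·t ≡ 6 (mod 17).
    The inverse of 6 mod 17 is 3 (since 6·3 = 18 = 1·17 + 1), so t ≡ 3·6 = 18 ≡ 1 (mod 17).
    Then x = 5587 + 6160·1 = 11747, valid modulo lcm(6160, 17) = 104720: x ≡ 11747 (mod 104720).
Verify against each original: 11747 mod 5 = 2, 11747 mod 11 = 10, 11747 mod 16 = 3, 11747 mod 7 = 1, 11747 mod 17 = 0.

x ≡ 11747 (mod 104720).


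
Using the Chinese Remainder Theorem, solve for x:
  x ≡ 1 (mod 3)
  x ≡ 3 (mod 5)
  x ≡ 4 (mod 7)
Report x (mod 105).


Moduli 3, 5, 7 are pairwise coprime; by CRT there is a unique solution modulo M = 3 · 5 · 7 = 105.
Solve pairwise, accumulating the modulus:
  Start with x ≡ 1 (mod 3).
  Combine with x ≡ 3 (mod 5): since gcd(3, 5) = 1, we get a unique residue mod 15.
    Write x = 1 + 3·t and substitute into x ≡ 3 (mod 5): 3·t ≡ 3 − 1 = 2 (mod 5).
    The inverse of 3 mod 5 is 2 (since 3·2 = 6 = 1·5 + 1), so t ≡ 2·2 = 4 ≡ 4 (mod 5).
    Then x = 1 + 3·4 = 13, valid modulo lcm(3, 5) = 15: x ≡ 13 (mod 15).
  Combine with x ≡ 4 (mod 7): since gcd(15, 7) = 1, we get a unique residue mod 105.
    Write x = 13 + 15·t and substitute into x ≡ 4 (mod 7): 15·t ≡ 4 − 13 = -9 (mod 7).
    Reduce coefficients mod 7: 1·t ≡ 5 (mod 7).
    So t ≡ 5 (mod 7).
    Then x = 13 + 15·5 = 88, valid modulo lcm(15, 7) = 105: x ≡ 88 (mod 105).
Verify: 88 mod 3 = 1 ✓, 88 mod 5 = 3 ✓, 88 mod 7 = 4 ✓.

x ≡ 88 (mod 105).


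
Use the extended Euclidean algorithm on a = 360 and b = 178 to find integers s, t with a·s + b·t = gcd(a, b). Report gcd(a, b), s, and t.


Euclidean algorithm on (360, 178) — divide until remainder is 0:
  360 = 2 · 178 + 4
  178 = 44 · 4 + 2
  4 = 2 · 2 + 0
gcd(360, 178) = 2.
Track Bezout coefficients alongside the remainders: start with r₀ = 360 = a·1 + b·0 (s = 1, t = 0) and r₁ = 178 = a·0 + b·1 (s = 0, t = 1); each new remainder r_{k+1} = r_{k-1} − q_k·r_k inherits s_{k+1} = s_{k-1} − q_k·s_k, t_{k+1} = t_{k-1} − q_k·t_k, so r_k = a·s_k + b·t_k at every step:
  q = 2: r = 4, s = 1 − 2·0 = 1, t = 0 − 2·1 = -2  (check: 360·1 + 178·(-2) = 4)
  q = 44: r = 2, s = 0 − 44·1 = -44, t = 1 − 44·(-2) = 89  (check: 360·(-44) + 178·89 = 2)
The row with r = 2 (the gcd) gives the Bezout coefficients s = -44, t = 89.
Result: 360 · (-44) + 178 · (89) = 2.

gcd(360, 178) = 2; s = -44, t = 89 (check: 360·(-44) + 178·89 = 2).


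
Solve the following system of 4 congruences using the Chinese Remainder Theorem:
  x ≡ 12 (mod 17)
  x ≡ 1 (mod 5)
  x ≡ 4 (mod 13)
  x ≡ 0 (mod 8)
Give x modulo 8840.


Product of moduli M = 17 · 5 · 13 · 8 = 8840.
Merge one congruence at a time:
  Start: x ≡ 12 (mod 17).
  Combine with x ≡ 1 (mod 5); new modulus lcm = 85.
    Write x = 12 + 17·t and substitute into x ≡ 1 (mod 5): 17·t ≡ 1 − 12 = -11 (mod 5).
    Reduce coefficients mod 5: 2·t ≡ 4 (mod 5).
    The inverse of 2 mod 5 is 3 (since 2·3 = 6 = 1·5 + 1), so t ≡ 3·4 = 12 ≡ 2 (mod 5).
    Then x = 12 + 17·2 = 46, valid modulo lcm(17, 5) = 85: x ≡ 46 (mod 85).
  Combine with x ≡ 4 (mod 13); new modulus lcm = 1105.
    Write x = 46 + 85·t and substitute into x ≡ 4 (mod 13): 85·t ≡ 4 − 46 = -42 (mod 13).
    Reduce coefficients mod 13: 7·t ≡ 10 (mod 13).
    The inverse of 7 mod 13 is 2 (since 7·2 = 14 = 1·13 + 1), so t ≡ 2·10 = 20 ≡ 7 (mod 13).
    Then x = 46 + 85·7 = 641, valid modulo lcm(85, 13) = 1105: x ≡ 641 (mod 1105).
  Combine with x ≡ 0 (mod 8); new modulus lcm = 8840.
    Write x = 641 + 1105·t and substitute into x ≡ 0 (mod 8): 1105·t ≡ 0 − 641 = -641 (mod 8).
    Reduce coefficients mod 8: 1·t ≡ 7 (mod 8).
    So t ≡ 7 (mod 8).
    Then x = 641 + 1105·7 = 8376, valid modulo lcm(1105, 8) = 8840: x ≡ 8376 (mod 8840).
Verify against each original: 8376 mod 17 = 12, 8376 mod 5 = 1, 8376 mod 13 = 4, 8376 mod 8 = 0.

x ≡ 8376 (mod 8840).


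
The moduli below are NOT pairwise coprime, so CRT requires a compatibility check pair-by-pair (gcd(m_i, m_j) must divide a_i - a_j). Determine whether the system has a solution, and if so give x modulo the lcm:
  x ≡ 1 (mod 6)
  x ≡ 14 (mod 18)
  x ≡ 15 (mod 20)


Moduli 6, 18, 20 are not pairwise coprime, so CRT works modulo lcm(m_i) when all pairwise compatibility conditions hold.
Pairwise compatibility: gcd(m_i, m_j) must divide a_i - a_j for every pair.
Merge one congruence at a time:
  Start: x ≡ 1 (mod 6).
  Combine with x ≡ 14 (mod 18): gcd(6, 18) = 6, and 14 - 1 = 13 is NOT divisible by 6.
    ⇒ system is inconsistent (no integer solution).

No solution (the system is inconsistent).


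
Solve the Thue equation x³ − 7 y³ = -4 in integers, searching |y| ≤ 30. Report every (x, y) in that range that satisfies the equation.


The equation is x³ - 7y³ = -4. For fixed y, x³ = 7·y³ − 4, so a solution requires the RHS to be a perfect cube.
Strategy: iterate y from -30 to 30, compute RHS = 7·y³ − 4, and check whether it is a (positive or negative) perfect cube.
Check small values of y:
  y = 0: RHS = -4 is not a perfect cube.
  y = 1: RHS = 3 is not a perfect cube.
  y = -1: RHS = -11 is not a perfect cube.
  y = 2: RHS = 52 is not a perfect cube.
  y = -2: RHS = -60 is not a perfect cube.
  y = 3: RHS = 185 is not a perfect cube.
  y = -3: RHS = -193 is not a perfect cube.
Continuing the search up to |y| = 30 finds no solutions either.
No (x, y) in the scanned range satisfies the equation.

No integer solutions with |y| ≤ 30.


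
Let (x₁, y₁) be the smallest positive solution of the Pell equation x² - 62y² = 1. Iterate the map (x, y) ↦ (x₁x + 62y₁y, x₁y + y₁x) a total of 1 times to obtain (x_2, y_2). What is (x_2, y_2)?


Step 1: Find the fundamental solution (x₁, y₁) of x² - 62y² = 1.
  Expand √62 as a continued fraction. a₀ = ⌊√62⌋ = 7; iterate m_{k+1} = d_k·a_k − m_k, d_{k+1} = (62 − m_{k+1}²)/d_k, a_{k+1} = ⌊(a₀ + m_{k+1})/d_{k+1}⌋ (starting m₀ = 0, d₀ = 1), with convergents p_k = a_k·p_{k-1} + p_{k-2}, q_k = a_k·q_{k-1} + q_{k-2} (p₋₁ = 1, q₋₁ = 0):
  k = 0: a₀ = 7; p₀/q₀ = 7/1; p₀² − 62·q₀² = 49 − 62 = -13.
  k = 1: m = 7, d = 13, a = ⌊(7 + 7)/13⌋ = 1; p/q = (1·7 + 1)/(1·1 + 0) = 8/1; p² − 62·q² = 64 − 62 = 2.
  k = 2: m = 6, d = 2, a = ⌊(7 + 6)/2⌋ = 6; p/q = (6·8 + 7)/(6·1 + 1) = 55/7; p² − 62·q² = 3025 − 3038 = -13.
  k = 3: m = 6, d = 13, a = ⌊(7 + 6)/13⌋ = 1; p/q = (1·55 + 8)/(1·7 + 1) = 63/8; p² − 62·q² = 3969 − 3968 = 1.
  The first convergent with p² − 62·q² = 1 gives the fundamental solution (x₁, y₁) = (63, 8).
Step 2: Apply the recurrence (x_{n+1}, y_{n+1}) = (x₁x_n + 62y₁y_n, x₁y_n + y₁x_n) repeatedly.
  From (x_1, y_1) = (63, 8): x_2 = 63·63 + 62·8·8 = 7937; y_2 = 63·8 + 8·63 = 1008.
Step 3: Verify x_2² - 62·y_2² = 62995969 - 62995968 = 1 (should be 1). ✓

(x_1, y_1) = (63, 8); (x_2, y_2) = (7937, 1008).


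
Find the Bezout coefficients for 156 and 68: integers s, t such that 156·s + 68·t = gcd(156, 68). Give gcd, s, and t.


Euclidean algorithm on (156, 68) — divide until remainder is 0:
  156 = 2 · 68 + 20
  68 = 3 · 20 + 8
  20 = 2 · 8 + 4
  8 = 2 · 4 + 0
gcd(156, 68) = 4.
Track Bezout coefficients alongside the remainders: start with r₀ = 156 = a·1 + b·0 (s = 1, t = 0) and r₁ = 68 = a·0 + b·1 (s = 0, t = 1); each new remainder r_{k+1} = r_{k-1} − q_k·r_k inherits s_{k+1} = s_{k-1} − q_k·s_k, t_{k+1} = t_{k-1} − q_k·t_k, so r_k = a·s_k + b·t_k at every step:
  q = 2: r = 20, s = 1 − 2·0 = 1, t = 0 − 2·1 = -2  (check: 156·1 + 68·(-2) = 20)
  q = 3: r = 8, s = 0 − 3·1 = -3, t = 1 − 3·(-2) = 7  (check: 156·(-3) + 68·7 = 8)
  q = 2: r = 4, s = 1 − 2·(-3) = 7, t = -2 − 2·7 = -16  (check: 156·7 + 68·(-16) = 4)
The row with r = 4 (the gcd) gives the Bezout coefficients s = 7, t = -16.
Result: 156 · (7) + 68 · (-16) = 4.

gcd(156, 68) = 4; s = 7, t = -16 (check: 156·7 + 68·(-16) = 4).


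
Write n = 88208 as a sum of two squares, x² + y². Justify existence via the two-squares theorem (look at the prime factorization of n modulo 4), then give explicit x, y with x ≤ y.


Step 1: Factor n = 88208 = 2^4 · 37 · 149.
Step 2: Check the mod-4 condition on each prime factor: 2 = 2 (special); 37 ≡ 1 (mod 4), exponent 1; 149 ≡ 1 (mod 4), exponent 1.
All primes ≡ 3 (mod 4) appear to even exponent (or don't appear), so by the two-squares theorem n IS expressible as a sum of two squares.
Step 3: Build a representation. Group n = k² · m with k = 4 and m = 37 · 149 = 5513 (a product of primes ≡ 1 (mod 4)); a representation of m scales to one of n via (k·x)² + (k·y)² = k²(x² + y²). Each prime p ≡ 1 (mod 4) is itself a sum of two squares; find a² by testing p − a² for a perfect square:
  37: 37 − 1² = 36 = 6² ⇒ 37 = 1² + 6².
  149: 149 − 1² = 148, 149 − 2² = 145, 149 − 3² = 140, 149 − 4² = 133, 149 − 5² = 124, 149 − 6² = 113, 149 − 7² = 100 = 10² ⇒ 149 = 7² + 10².
  Combine using the Brahmagupta–Fibonacci identity (a² + b²)(c² + d²) = (ac − bd)² + (ad + bc)² = (ac + bd)² + (ad − bc)²:
  37 · 149 = 5513: from (1² + 6²)(7² + 10²), take (1·7 − 6·10, 1·10 + 6·7) = (7 − 60, 10 + 42) = (-53, 52); dropping signs (only squares matter) gives (53, 52); check 53² + 52² = 2809 + 2704 = 5513 ✓.
  Scale by k = 4: (4·53, 4·52) = (212, 208).
Step 4: Order so x ≤ y and verify: 208² + 212² = 43264 + 44944 = 88208 = n. ✓

n = 88208 = 208² + 212² (one valid representation with x ≤ y).


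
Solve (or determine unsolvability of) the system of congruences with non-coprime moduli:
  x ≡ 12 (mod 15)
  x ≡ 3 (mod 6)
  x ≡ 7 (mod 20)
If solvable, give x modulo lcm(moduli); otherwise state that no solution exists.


Moduli 15, 6, 20 are not pairwise coprime, so CRT works modulo lcm(m_i) when all pairwise compatibility conditions hold.
Pairwise compatibility: gcd(m_i, m_j) must divide a_i - a_j for every pair.
Merge one congruence at a time:
  Start: x ≡ 12 (mod 15).
  Combine with x ≡ 3 (mod 6): gcd(15, 6) = 3; 3 - 12 = -9, which IS divisible by 3, so compatible.
    Write x = 12 + 15·t and substitute into x ≡ 3 (mod 6): 15·t ≡ 3 − 12 = -9 (mod 6).
    Divide the congruence (and modulus) by g = 3: 5·t ≡ -3 (mod 2).
    Reduce coefficients mod 2: 1·t ≡ 1 (mod 2).
    So t ≡ 1 (mod 2).
    Then x = 12 + 15·1 = 27, valid modulo lcm(15, 6) = 30: x ≡ 27 (mod 30).
  Combine with x ≡ 7 (mod 20): gcd(30, 20) = 10; 7 - 27 = -20, which IS divisible by 10, so compatible.
    Write x = 27 + 30·t and substitute into x ≡ 7 (mod 20): 30·t ≡ 7 − 27 = -20 (mod 20).
    Divide the congruence (and modulus) by g = 10: 3·t ≡ -2 (mod 2).
    Reduce coefficients mod 2: 1·t ≡ 0 (mod 2).
    So t ≡ 0 (mod 2).
    Then x = 27 + 30·0 = 27, valid modulo lcm(30, 20) = 60: x ≡ 27 (mod 60).
Verify: 27 mod 15 = 12, 27 mod 6 = 3, 27 mod 20 = 7.

x ≡ 27 (mod 60).


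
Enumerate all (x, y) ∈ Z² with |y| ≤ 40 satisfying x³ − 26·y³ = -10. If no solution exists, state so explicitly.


The equation is x³ - 26y³ = -10. For fixed y, x³ = 26·y³ − 10, so a solution requires the RHS to be a perfect cube.
Strategy: iterate y from -40 to 40, compute RHS = 26·y³ − 10, and check whether it is a (positive or negative) perfect cube.
Check small values of y:
  y = 0: RHS = -10 is not a perfect cube.
  y = 1: RHS = 16 is not a perfect cube.
  y = -1: RHS = -36 is not a perfect cube.
  y = 2: RHS = 198 is not a perfect cube.
  y = -2: RHS = -218 is not a perfect cube.
  y = 3: RHS = 692 is not a perfect cube.
  y = -3: RHS = -712 is not a perfect cube.
Continuing the search up to |y| = 40 finds no solutions either.
No (x, y) in the scanned range satisfies the equation.

No integer solutions with |y| ≤ 40.


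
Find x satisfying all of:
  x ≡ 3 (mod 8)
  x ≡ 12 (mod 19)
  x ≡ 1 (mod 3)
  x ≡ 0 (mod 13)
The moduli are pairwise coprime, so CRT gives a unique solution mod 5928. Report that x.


Product of moduli M = 8 · 19 · 3 · 13 = 5928.
Merge one congruence at a time:
  Start: x ≡ 3 (mod 8).
  Combine with x ≡ 12 (mod 19); new modulus lcm = 152.
    Write x = 3 + 8·t and substitute into x ≡ 12 (mod 19): 8·t ≡ 12 − 3 = 9 (mod 19).
    The inverse of 8 mod 19 is 12 (since 8·12 = 96 = 5·19 + 1), so t ≡ 12·9 = 108 ≡ 13 (mod 19).
    Then x = 3 + 8·13 = 107, valid modulo lcm(8, 19) = 152: x ≡ 107 (mod 152).
  Combine with x ≡ 1 (mod 3); new modulus lcm = 456.
    Write x = 107 + 152·t and substitute into x ≡ 1 (mod 3): 152·t ≡ 1 − 107 = -106 (mod 3).
    Reduce coefficients mod 3: 2·t ≡ 2 (mod 3).
    The inverse of 2 mod 3 is 2 (since 2·2 = 4 = 1·3 + 1), so t ≡ 2·2 = 4 ≡ 1 (mod 3).
    Then x = 107 + 152·1 = 259, valid modulo lcm(152, 3) = 456: x ≡ 259 (mod 456).
  Combine with x ≡ 0 (mod 13); new modulus lcm = 5928.
    Write x = 259 + 456·t and substitute into x ≡ 0 (mod 13): 456·t ≡ 0 − 259 = -259 (mod 13).
    Reduce coefficients mod 13: 1·t ≡ 1 (mod 13).
    So t ≡ 1 (mod 13).
    Then x = 259 + 456·1 = 715, valid modulo lcm(456, 13) = 5928: x ≡ 715 (mod 5928).
Verify against each original: 715 mod 8 = 3, 715 mod 19 = 12, 715 mod 3 = 1, 715 mod 13 = 0.

x ≡ 715 (mod 5928).


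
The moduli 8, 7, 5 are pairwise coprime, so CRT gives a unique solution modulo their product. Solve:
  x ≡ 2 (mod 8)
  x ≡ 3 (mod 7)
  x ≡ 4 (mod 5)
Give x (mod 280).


Moduli 8, 7, 5 are pairwise coprime; by CRT there is a unique solution modulo M = 8 · 7 · 5 = 280.
Solve pairwise, accumulating the modulus:
  Start with x ≡ 2 (mod 8).
  Combine with x ≡ 3 (mod 7): since gcd(8, 7) = 1, we get a unique residue mod 56.
    Write x = 2 + 8·t and substitute into x ≡ 3 (mod 7): 8·t ≡ 3 − 2 = 1 (mod 7).
    Reduce coefficients mod 7: 1·t ≡ 1 (mod 7).
    So t ≡ 1 (mod 7).
    Then x = 2 + 8·1 = 10, valid modulo lcm(8, 7) = 56: x ≡ 10 (mod 56).
  Combine with x ≡ 4 (mod 5): since gcd(56, 5) = 1, we get a unique residue mod 280.
    Write x = 10 + 56·t and substitute into x ≡ 4 (mod 5): 56·t ≡ 4 − 10 = -6 (mod 5).
    Reduce coefficients mod 5: 1·t ≡ 4 (mod 5).
    So t ≡ 4 (mod 5).
    Then x = 10 + 56·4 = 234, valid modulo lcm(56, 5) = 280: x ≡ 234 (mod 280).
Verify: 234 mod 8 = 2 ✓, 234 mod 7 = 3 ✓, 234 mod 5 = 4 ✓.

x ≡ 234 (mod 280).


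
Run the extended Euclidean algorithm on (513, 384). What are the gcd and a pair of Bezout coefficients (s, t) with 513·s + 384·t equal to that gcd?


Euclidean algorithm on (513, 384) — divide until remainder is 0:
  513 = 1 · 384 + 129
  384 = 2 · 129 + 126
  129 = 1 · 126 + 3
  126 = 42 · 3 + 0
gcd(513, 384) = 3.
Track Bezout coefficients alongside the remainders: start with r₀ = 513 = a·1 + b·0 (s = 1, t = 0) and r₁ = 384 = a·0 + b·1 (s = 0, t = 1); each new remainder r_{k+1} = r_{k-1} − q_k·r_k inherits s_{k+1} = s_{k-1} − q_k·s_k, t_{k+1} = t_{k-1} − q_k·t_k, so r_k = a·s_k + b·t_k at every step:
  q = 1: r = 129, s = 1 − 1·0 = 1, t = 0 − 1·1 = -1  (check: 513·1 + 384·(-1) = 129)
  q = 2: r = 126, s = 0 − 2·1 = -2, t = 1 − 2·(-1) = 3  (check: 513·(-2) + 384·3 = 126)
  q = 1: r = 3, s = 1 − 1·(-2) = 3, t = -1 − 1·3 = -4  (check: 513·3 + 384·(-4) = 3)
The row with r = 3 (the gcd) gives the Bezout coefficients s = 3, t = -4.
Result: 513 · (3) + 384 · (-4) = 3.

gcd(513, 384) = 3; s = 3, t = -4 (check: 513·3 + 384·(-4) = 3).


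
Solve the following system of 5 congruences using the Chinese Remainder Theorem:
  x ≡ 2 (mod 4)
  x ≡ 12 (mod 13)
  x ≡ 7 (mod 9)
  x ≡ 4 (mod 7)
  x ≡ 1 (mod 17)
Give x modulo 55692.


Product of moduli M = 4 · 13 · 9 · 7 · 17 = 55692.
Merge one congruence at a time:
  Start: x ≡ 2 (mod 4).
  Combine with x ≡ 12 (mod 13); new modulus lcm = 52.
    Write x = 2 + 4·t and substitute into x ≡ 12 (mod 13): 4·t ≡ 12 − 2 = 10 (mod 13).
    The inverse of 4 mod 13 is 10 (since 4·10 = 40 = 3·13 + 1), so t ≡ 10·10 = 100 ≡ 9 (mod 13).
    Then x = 2 + 4·9 = 38, valid modulo lcm(4, 13) = 52: x ≡ 38 (mod 52).
  Combine with x ≡ 7 (mod 9); new modulus lcm = 468.
    Write x = 38 + 52·t and substitute into x ≡ 7 (mod 9): 52·t ≡ 7 − 38 = -31 (mod 9).
    Reduce coefficients mod 9: 7·t ≡ 5 (mod 9).
    The inverse of 7 mod 9 is 4 (since 7·4 = 28 = 3·9 + 1), so t ≡ 4·5 = 20 ≡ 2 (mod 9).
    Then x = 38 + 52·2 = 142, valid modulo lcm(52, 9) = 468: x ≡ 142 (mod 468).
  Combine with x ≡ 4 (mod 7); new modulus lcm = 3276.
    Write x = 142 + 468·t and substitute into x ≡ 4 (mod 7): 468·t ≡ 4 − 142 = -138 (mod 7).
    Reduce coefficients mod 7: 6·t ≡ 2 (mod 7).
    The inverse of 6 mod 7 is 6 (since 6·6 = 36 = 5·7 + 1), so t ≡ 6·2 = 12 ≡ 5 (mod 7).
    Then x = 142 + 468·5 = 2482, valid modulo lcm(468, 7) = 3276: x ≡ 2482 (mod 3276).
  Combine with x ≡ 1 (mod 17); new modulus lcm = 55692.
    Write x = 2482 + 3276·t and substitute into x ≡ 1 (mod 17): 3276·t ≡ 1 − 2482 = -2481 (mod 17).
    Reduce coefficients mod 17: 12·t ≡ 1 (mod 17).
    The inverse of 12 mod 17 is 10 (since 12·10 = 120 = 7·17 + 1), so t ≡ 10·1 = 10 ≡ 10 (mod 17).
    Then x = 2482 + 3276·10 = 35242, valid modulo lcm(3276, 17) = 55692: x ≡ 35242 (mod 55692).
Verify against each original: 35242 mod 4 = 2, 35242 mod 13 = 12, 35242 mod 9 = 7, 35242 mod 7 = 4, 35242 mod 17 = 1.

x ≡ 35242 (mod 55692).


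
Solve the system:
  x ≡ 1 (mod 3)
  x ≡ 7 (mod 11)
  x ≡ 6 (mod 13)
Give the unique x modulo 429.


Moduli 3, 11, 13 are pairwise coprime; by CRT there is a unique solution modulo M = 3 · 11 · 13 = 429.
Solve pairwise, accumulating the modulus:
  Start with x ≡ 1 (mod 3).
  Combine with x ≡ 7 (mod 11): since gcd(3, 11) = 1, we get a unique residue mod 33.
    Write x = 1 + 3·t and substitute into x ≡ 7 (mod 11): 3·t ≡ 7 − 1 = 6 (mod 11).
    The inverse of 3 mod 11 is 4 (since 3·4 = 12 = 1·11 + 1), so t ≡ 4·6 = 24 ≡ 2 (mod 11).
    Then x = 1 + 3·2 = 7, valid modulo lcm(3, 11) = 33: x ≡ 7 (mod 33).
  Combine with x ≡ 6 (mod 13): since gcd(33, 13) = 1, we get a unique residue mod 429.
    Write x = 7 + 33·t and substitute into x ≡ 6 (mod 13): 33·t ≡ 6 − 7 = -1 (mod 13).
    Reduce coefficients mod 13: 7·t ≡ 12 (mod 13).
    The inverse of 7 mod 13 is 2 (since 7·2 = 14 = 1·13 + 1), so t ≡ 2·12 = 24 ≡ 11 (mod 13).
    Then x = 7 + 33·11 = 370, valid modulo lcm(33, 13) = 429: x ≡ 370 (mod 429).
Verify: 370 mod 3 = 1 ✓, 370 mod 11 = 7 ✓, 370 mod 13 = 6 ✓.

x ≡ 370 (mod 429).


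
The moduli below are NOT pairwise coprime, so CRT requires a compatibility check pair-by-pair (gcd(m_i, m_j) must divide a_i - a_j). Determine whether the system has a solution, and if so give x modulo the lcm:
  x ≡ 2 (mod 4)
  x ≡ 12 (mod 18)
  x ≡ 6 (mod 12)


Moduli 4, 18, 12 are not pairwise coprime, so CRT works modulo lcm(m_i) when all pairwise compatibility conditions hold.
Pairwise compatibility: gcd(m_i, m_j) must divide a_i - a_j for every pair.
Merge one congruence at a time:
  Start: x ≡ 2 (mod 4).
  Combine with x ≡ 12 (mod 18): gcd(4, 18) = 2; 12 - 2 = 10, which IS divisible by 2, so compatible.
    Write x = 2 + 4·t and substitute into x ≡ 12 (mod 18): 4·t ≡ 12 − 2 = 10 (mod 18).
    Divide the congruence (and modulus) by g = 2: 2·t ≡ 5 (mod 9).
    The inverse of 2 mod 9 is 5 (since 2·5 = 10 = 1·9 + 1), so t ≡ 5·5 = 25 ≡ 7 (mod 9).
    Then x = 2 + 4·7 = 30, valid modulo lcm(4, 18) = 36: x ≡ 30 (mod 36).
  Combine with x ≡ 6 (mod 12): gcd(36, 12) = 12; 6 - 30 = -24, which IS divisible by 12, so compatible.
    Write x = 30 + 36·t and substitute into x ≡ 6 (mod 12): 36·t ≡ 6 − 30 = -24 (mod 12).
    Divide the congruence (and modulus) by g = 12: 3·t ≡ -2 (mod 1).
    Modulo 1 every t works; take t = 0.
    Then x = 30 + 36·0 = 30, valid modulo lcm(36, 12) = 36: x ≡ 30 (mod 36).
Verify: 30 mod 4 = 2, 30 mod 18 = 12, 30 mod 12 = 6.

x ≡ 30 (mod 36).


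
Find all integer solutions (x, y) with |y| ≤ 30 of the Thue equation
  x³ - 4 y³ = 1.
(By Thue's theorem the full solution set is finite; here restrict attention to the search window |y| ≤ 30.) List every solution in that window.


The equation is x³ - 4y³ = 1. For fixed y, x³ = 4·y³ + 1, so a solution requires the RHS to be a perfect cube.
Strategy: iterate y from -30 to 30, compute RHS = 4·y³ + 1, and check whether it is a (positive or negative) perfect cube.
Check small values of y:
  y = 0: RHS = 1 = (1)³ ⇒ x = 1 works.
  y = 1: RHS = 5 is not a perfect cube.
  y = -1: RHS = -3 is not a perfect cube.
  y = 2: RHS = 33 is not a perfect cube.
  y = -2: RHS = -31 is not a perfect cube.
  y = 3: RHS = 109 is not a perfect cube.
  y = -3: RHS = -107 is not a perfect cube.
Continuing the search up to |y| = 30 finds no further solutions beyond those listed.
Collected solutions: (1, 0).

Solutions (with |y| ≤ 30): (1, 0).
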